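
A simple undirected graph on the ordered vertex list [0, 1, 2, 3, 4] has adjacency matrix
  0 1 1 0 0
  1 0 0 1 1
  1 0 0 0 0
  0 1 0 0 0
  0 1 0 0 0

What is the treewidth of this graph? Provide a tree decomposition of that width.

The largest bag has 2 vertices, giving width 1; this decomposition certifies tw(G) ≤ 1. Any graph with an edge has treewidth ≥ 1, and G has the edge 0–1. Combining the bounds, tw(G) = 1.

Treewidth 1.
One optimal decomposition is:
Bags: B1 = {0, 1}  B2 = {1, 3}  B3 = {0, 2}  B4 = {1, 4}
Tree: B1–B2, B1–B3, B1–B4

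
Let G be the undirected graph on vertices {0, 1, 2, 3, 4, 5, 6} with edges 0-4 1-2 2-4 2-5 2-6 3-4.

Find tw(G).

A width-1 tree decomposition is:
Bags: B1 = {2, 4}  B2 = {2, 5}  B3 = {3, 4}  B4 = {2, 6}  B5 = {0, 4}  B6 = {1, 2}
Tree: B1–B2, B1–B3, B1–B4, B3–B5, B4–B6
Every bag has size at most 2, so the width is 2 − 1 = 1 and tw(G) ≤ 1. G has an edge, so its treewidth is at least 1. Combining the bounds, tw(G) = 1.

1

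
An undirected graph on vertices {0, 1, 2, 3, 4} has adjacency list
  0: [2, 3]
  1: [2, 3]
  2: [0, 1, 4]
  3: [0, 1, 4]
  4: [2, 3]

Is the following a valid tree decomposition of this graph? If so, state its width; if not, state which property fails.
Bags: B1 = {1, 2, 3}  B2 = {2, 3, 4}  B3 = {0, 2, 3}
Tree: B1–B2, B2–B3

Yes; width 2.

Vertex coverage: the bags together contain {0, 1, 2, 3, 4}, the full vertex set. Edge coverage: each edge of G has both endpoints in at least one bag. Running intersection: for every vertex, the bags containing it form a connected subtree. All three properties hold, so this is a valid tree decomposition of width max|bag| − 1 = 2, and hence tw(G) ≤ 2.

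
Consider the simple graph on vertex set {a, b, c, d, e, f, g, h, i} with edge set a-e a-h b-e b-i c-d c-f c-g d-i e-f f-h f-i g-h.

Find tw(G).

A width-3 tree decomposition is:
Bags: B1 = {a, b, e, i}  B2 = {a, e, f, i}  B3 = {a, f, h, i}  B4 = {d, f, h, i}  B5 = {c, d, f, h}  B6 = {c, d, g, h}
Tree: B1–B2, B2–B3, B3–B4, B4–B5, B5–B6
The largest bag has 4 vertices, giving width 3; this decomposition certifies tw(G) ≤ 3. For the lower bound: the 4 vertex sets {a,b,e}, {i}, {f}, {c,d,g,h} are disjoint, each induces a connected subgraph, and every pair is joined by at least one edge of G. Contracting each set to a single vertex therefore yields K_{4} as a minor, and since treewidth is minor-monotone, tw(G) ≥ tw(K_{4}) = 3. The upper and lower bounds meet at 3, so that is the treewidth.

3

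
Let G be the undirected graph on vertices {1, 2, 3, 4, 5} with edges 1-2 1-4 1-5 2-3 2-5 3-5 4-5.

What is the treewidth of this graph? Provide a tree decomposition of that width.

Treewidth 2.
One such decomposition:
Bags: B1 = {1, 4, 5}  B2 = {1, 2, 5}  B3 = {2, 3, 5}
Tree: B1–B2, B2–B3

Every bag has size at most 3, so the width is 3 − 1 = 2 and tw(G) ≤ 2. For the lower bound, the 3 vertices {1, 2, 5} are pairwise adjacent, and any tree decomposition puts a clique entirely inside one bag — forcing width ≥ 2. The upper and lower bounds meet at 2, so that is the treewidth.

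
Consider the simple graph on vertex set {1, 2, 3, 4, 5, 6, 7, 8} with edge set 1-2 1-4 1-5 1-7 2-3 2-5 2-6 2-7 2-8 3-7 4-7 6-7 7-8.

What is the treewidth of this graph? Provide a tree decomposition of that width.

Treewidth 2.
One such decomposition:
Bags: B1 = {1, 2, 7}  B2 = {2, 6, 7}  B3 = {2, 7, 8}  B4 = {2, 3, 7}  B5 = {1, 4, 7}  B6 = {1, 2, 5}
Tree: B1–B2, B1–B3, B3–B4, B1–B5, B1–B6

Every bag has size at most 3, so the width is 3 − 1 = 2 and tw(G) ≤ 2. For the lower bound, the 3 vertices {1, 2, 5} are pairwise adjacent, and any tree decomposition puts a clique entirely inside one bag — forcing width ≥ 2. Combining the bounds, tw(G) = 2.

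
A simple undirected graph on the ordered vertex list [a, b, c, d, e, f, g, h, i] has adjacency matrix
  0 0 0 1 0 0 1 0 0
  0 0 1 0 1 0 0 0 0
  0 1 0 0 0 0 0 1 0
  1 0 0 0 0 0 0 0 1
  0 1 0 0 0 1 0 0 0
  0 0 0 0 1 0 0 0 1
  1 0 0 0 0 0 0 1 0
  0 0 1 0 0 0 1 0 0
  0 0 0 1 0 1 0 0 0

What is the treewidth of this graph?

2

A width-2 tree decomposition is:
Bags: B1 = {a, d, i}  B2 = {a, f, i}  B3 = {a, e, f}  B4 = {a, b, e}  B5 = {a, b, c}  B6 = {a, c, h}  B7 = {a, g, h}
Tree: B1–B2, B2–B3, B3–B4, B4–B5, B5–B6, B6–B7
Each bag holds 3 vertices, so the decomposition has width 2, which upper-bounds the treewidth. Since a–d–i–f–e–b–c–h–g–a is a cycle in G, G is not acyclic. Forests are exactly the graphs of treewidth ≤ 1, so tw(G) ≥ 2. Combining the bounds, tw(G) = 2.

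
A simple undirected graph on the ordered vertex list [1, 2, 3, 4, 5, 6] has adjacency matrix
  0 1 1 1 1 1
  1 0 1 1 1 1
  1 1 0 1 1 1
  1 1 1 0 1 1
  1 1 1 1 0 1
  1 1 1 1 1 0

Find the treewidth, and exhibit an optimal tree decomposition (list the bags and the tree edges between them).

A single bag containing all 6 vertices is trivially a valid decomposition of width 5. Conversely, {1, 2, 3, 4, 5, 6} is a clique of size 6, and the vertices of any clique must share a bag in every tree decomposition; so some bag has ≥ 6 vertices and tw(G) ≥ 5. The upper and lower bounds meet at 5, so that is the treewidth.

Treewidth 5.
Bags: B1 = {1, 2, 3, 4, 5, 6}
Tree: (single bag)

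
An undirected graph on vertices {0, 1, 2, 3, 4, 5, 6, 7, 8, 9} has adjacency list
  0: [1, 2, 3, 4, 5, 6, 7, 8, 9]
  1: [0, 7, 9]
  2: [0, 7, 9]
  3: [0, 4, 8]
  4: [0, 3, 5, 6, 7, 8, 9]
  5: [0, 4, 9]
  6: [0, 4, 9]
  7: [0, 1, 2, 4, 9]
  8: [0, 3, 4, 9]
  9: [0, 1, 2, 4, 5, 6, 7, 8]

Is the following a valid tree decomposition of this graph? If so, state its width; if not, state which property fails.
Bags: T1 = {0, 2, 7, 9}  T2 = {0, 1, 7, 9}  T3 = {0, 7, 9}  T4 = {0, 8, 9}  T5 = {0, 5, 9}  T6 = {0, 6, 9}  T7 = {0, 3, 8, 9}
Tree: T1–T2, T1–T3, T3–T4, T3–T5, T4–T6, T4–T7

A tree decomposition must satisfy three properties: every vertex lies in some bag; for every edge, both endpoints lie together in some bag; and for every vertex, the bags containing it form a connected subtree. Here vertex 4 appears in no bag, so the decomposition is invalid.

No — vertex 4 appears in no bag.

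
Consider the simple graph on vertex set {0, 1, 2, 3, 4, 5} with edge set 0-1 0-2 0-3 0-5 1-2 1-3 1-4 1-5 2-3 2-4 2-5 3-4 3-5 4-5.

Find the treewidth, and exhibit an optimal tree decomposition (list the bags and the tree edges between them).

Treewidth 4.
Bags: B1 = {0, 1, 2, 3, 5}  B2 = {1, 2, 3, 4, 5}
Tree: B1–B2

Every bag has size at most 5, so the width is 5 − 1 = 4 and tw(G) ≤ 4. On the other hand G contains the 5-clique {0, 1, 2, 3, 5}. A clique must lie in a single bag of any decomposition, so no decomposition can have width below 4. Hence tw(G) = 4 exactly.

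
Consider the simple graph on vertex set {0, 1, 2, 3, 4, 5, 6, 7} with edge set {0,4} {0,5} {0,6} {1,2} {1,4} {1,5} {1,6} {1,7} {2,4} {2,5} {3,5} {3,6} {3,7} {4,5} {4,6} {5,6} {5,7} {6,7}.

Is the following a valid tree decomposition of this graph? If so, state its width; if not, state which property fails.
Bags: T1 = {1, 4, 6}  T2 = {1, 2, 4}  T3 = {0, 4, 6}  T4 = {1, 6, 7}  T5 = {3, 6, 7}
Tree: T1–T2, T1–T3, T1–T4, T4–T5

No — vertex 5 appears in no bag.

A tree decomposition must satisfy three properties: every vertex lies in some bag; for every edge, both endpoints lie together in some bag; and for every vertex, the bags containing it form a connected subtree. Here vertex 5 appears in no bag, so the decomposition is invalid.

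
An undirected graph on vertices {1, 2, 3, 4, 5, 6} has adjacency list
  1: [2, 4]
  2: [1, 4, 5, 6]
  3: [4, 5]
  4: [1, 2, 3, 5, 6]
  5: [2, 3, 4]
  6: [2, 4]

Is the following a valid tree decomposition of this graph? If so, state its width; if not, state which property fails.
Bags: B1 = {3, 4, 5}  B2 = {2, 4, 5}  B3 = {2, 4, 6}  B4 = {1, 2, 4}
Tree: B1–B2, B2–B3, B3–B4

Vertex coverage: the bags together contain {1, 2, 3, 4, 5, 6}, the full vertex set. Edge coverage: each edge of G has both endpoints in at least one bag. Running intersection: for every vertex, the bags containing it form a connected subtree. All three properties hold, so this is a valid tree decomposition of width max|bag| − 1 = 2, and hence tw(G) ≤ 2.

Yes; width 2.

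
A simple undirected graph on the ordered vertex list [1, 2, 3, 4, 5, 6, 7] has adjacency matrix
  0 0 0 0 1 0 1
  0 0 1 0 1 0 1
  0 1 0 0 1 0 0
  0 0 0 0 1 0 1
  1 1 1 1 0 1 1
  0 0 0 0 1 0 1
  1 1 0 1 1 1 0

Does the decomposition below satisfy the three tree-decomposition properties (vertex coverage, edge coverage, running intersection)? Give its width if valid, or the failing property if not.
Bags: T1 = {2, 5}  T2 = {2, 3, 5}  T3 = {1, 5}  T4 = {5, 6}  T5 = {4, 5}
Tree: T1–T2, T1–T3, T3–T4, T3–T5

No — vertex 7 appears in no bag.

A tree decomposition must satisfy three properties: every vertex lies in some bag; for every edge, both endpoints lie together in some bag; and for every vertex, the bags containing it form a connected subtree. Here vertex 7 appears in no bag, so the decomposition is invalid.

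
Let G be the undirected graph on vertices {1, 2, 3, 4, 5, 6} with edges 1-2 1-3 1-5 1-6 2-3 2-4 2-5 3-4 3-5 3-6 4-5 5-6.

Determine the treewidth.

A width-3 tree decomposition is:
Bags: B1 = {1, 2, 3, 5}  B2 = {2, 3, 4, 5}  B3 = {1, 3, 5, 6}
Tree: B1–B2, B1–B3
Each bag holds 4 vertices, so the decomposition has width 3, which upper-bounds the treewidth. Conversely, {1, 2, 3, 5} is a clique of size 4, and the vertices of any clique must share a bag in every tree decomposition; so some bag has ≥ 4 vertices and tw(G) ≥ 3. Therefore the treewidth is 3.

3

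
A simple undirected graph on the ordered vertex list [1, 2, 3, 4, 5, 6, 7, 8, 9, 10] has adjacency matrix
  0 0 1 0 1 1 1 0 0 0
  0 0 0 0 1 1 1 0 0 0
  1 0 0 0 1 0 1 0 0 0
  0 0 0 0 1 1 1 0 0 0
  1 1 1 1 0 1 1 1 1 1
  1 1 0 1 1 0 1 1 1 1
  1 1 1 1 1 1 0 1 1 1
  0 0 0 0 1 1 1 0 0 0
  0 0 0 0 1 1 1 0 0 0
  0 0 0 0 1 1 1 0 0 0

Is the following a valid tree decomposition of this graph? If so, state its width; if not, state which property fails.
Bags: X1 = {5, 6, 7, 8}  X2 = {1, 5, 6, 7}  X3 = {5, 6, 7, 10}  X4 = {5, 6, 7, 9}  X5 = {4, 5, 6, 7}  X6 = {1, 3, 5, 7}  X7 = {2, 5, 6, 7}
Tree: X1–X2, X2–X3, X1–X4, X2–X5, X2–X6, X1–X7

Yes; width 3.

Vertex coverage: the bags together contain {1, 2, 3, 4, 5, 6, 7, 8, 9, 10}, the full vertex set. Edge coverage: each edge of G has both endpoints in at least one bag. Running intersection: for every vertex, the bags containing it form a connected subtree. All three properties hold, so this is a valid tree decomposition of width max|bag| − 1 = 3, and hence tw(G) ≤ 3.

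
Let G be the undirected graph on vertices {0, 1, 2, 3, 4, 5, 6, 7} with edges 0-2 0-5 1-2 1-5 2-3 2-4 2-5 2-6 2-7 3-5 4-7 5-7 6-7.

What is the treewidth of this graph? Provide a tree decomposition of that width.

Each bag holds 3 vertices, so the decomposition has width 2, which upper-bounds the treewidth. Conversely, {2, 4, 7} is a clique of size 3, and the vertices of any clique must share a bag in every tree decomposition; so some bag has ≥ 3 vertices and tw(G) ≥ 2. The upper and lower bounds meet at 2, so that is the treewidth.

Treewidth 2.
One optimal decomposition is:
Bags: B1 = {2, 5, 7}  B2 = {0, 2, 5}  B3 = {2, 3, 5}  B4 = {2, 6, 7}  B5 = {2, 4, 7}  B6 = {1, 2, 5}
Tree: B1–B2, B2–B3, B1–B4, B4–B5, B3–B6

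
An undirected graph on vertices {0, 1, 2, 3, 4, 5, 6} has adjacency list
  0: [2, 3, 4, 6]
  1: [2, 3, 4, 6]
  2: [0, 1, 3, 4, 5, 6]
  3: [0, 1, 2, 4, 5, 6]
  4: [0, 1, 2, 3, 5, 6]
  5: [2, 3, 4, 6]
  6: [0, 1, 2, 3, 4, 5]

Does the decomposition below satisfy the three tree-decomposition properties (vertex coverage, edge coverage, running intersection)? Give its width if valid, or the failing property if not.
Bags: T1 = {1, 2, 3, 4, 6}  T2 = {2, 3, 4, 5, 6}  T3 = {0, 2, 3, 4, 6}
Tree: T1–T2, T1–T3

Yes; width 4.

Vertex coverage: the bags together contain {0, 1, 2, 3, 4, 5, 6}, the full vertex set. Edge coverage: each edge of G has both endpoints in at least one bag. Running intersection: for every vertex, the bags containing it form a connected subtree. All three properties hold, so this is a valid tree decomposition of width max|bag| − 1 = 4, and hence tw(G) ≤ 4.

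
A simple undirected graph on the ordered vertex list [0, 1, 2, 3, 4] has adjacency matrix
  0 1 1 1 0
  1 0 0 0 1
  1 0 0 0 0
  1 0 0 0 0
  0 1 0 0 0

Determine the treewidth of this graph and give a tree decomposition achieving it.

Treewidth 1.
One optimal decomposition is:
Bags: B1 = {0, 1}  B2 = {0, 3}  B3 = {0, 2}  B4 = {1, 4}
Tree: B1–B2, B1–B3, B1–B4

Every bag has size at most 2, so the width is 2 − 1 = 1 and tw(G) ≤ 1. G has an edge, so its treewidth is at least 1. Hence tw(G) = 1 exactly.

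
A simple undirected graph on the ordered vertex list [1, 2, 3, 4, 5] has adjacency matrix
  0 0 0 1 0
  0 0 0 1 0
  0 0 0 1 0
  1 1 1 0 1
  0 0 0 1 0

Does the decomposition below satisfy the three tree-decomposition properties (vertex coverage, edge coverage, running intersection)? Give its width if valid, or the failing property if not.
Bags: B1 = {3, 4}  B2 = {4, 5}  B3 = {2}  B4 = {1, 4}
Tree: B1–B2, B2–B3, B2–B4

No — edge (4,2) lies in no bag.

A tree decomposition must satisfy three properties: every vertex lies in some bag; for every edge, both endpoints lie together in some bag; and for every vertex, the bags containing it form a connected subtree. Here edge (4,2) lies in no bag, so the decomposition is invalid.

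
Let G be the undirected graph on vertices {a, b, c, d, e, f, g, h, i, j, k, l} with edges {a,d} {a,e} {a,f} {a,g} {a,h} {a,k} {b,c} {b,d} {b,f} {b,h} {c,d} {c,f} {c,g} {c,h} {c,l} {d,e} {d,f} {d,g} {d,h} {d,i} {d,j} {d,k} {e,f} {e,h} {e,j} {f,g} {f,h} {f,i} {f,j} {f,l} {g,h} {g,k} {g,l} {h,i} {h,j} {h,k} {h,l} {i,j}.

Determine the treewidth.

A width-4 tree decomposition is:
Bags: B1 = {a, d, f, g, h}  B2 = {a, d, e, f, h}  B3 = {d, e, f, h, j}  B4 = {c, d, f, g, h}  B5 = {c, f, g, h, l}  B6 = {b, c, d, f, h}  B7 = {a, d, g, h, k}  B8 = {d, f, h, i, j}
Tree: B1–B2, B2–B3, B1–B4, B4–B5, B4–B6, B1–B7, B3–B8
Each bag holds 5 vertices, so the decomposition has width 4, which upper-bounds the treewidth. For the lower bound, the 5 vertices {c, d, f, g, h} are pairwise adjacent, and any tree decomposition puts a clique entirely inside one bag — forcing width ≥ 4. Hence tw(G) = 4 exactly.

4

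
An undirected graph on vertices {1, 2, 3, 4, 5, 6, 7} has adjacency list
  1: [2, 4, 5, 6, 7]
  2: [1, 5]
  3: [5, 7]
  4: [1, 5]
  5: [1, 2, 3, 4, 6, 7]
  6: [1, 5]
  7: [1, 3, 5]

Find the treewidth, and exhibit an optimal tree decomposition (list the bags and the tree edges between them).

Treewidth 2.
One such decomposition:
Bags: B1 = {1, 5, 7}  B2 = {3, 5, 7}  B3 = {1, 2, 5}  B4 = {1, 5, 6}  B5 = {1, 4, 5}
Tree: B1–B2, B1–B3, B1–B4, B4–B5

The largest bag has 3 vertices, giving width 2; this decomposition certifies tw(G) ≤ 2. For the lower bound, the 3 vertices {1, 2, 5} are pairwise adjacent, and any tree decomposition puts a clique entirely inside one bag — forcing width ≥ 2. The upper and lower bounds meet at 2, so that is the treewidth.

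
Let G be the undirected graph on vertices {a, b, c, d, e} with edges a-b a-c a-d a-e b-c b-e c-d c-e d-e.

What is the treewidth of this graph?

A width-3 tree decomposition is:
Bags: B1 = {a, c, d, e}  B2 = {a, b, c, e}
Tree: B1–B2
Each bag holds 4 vertices, so the decomposition has width 3, which upper-bounds the treewidth. Conversely, {a, c, d, e} is a clique of size 4, and the vertices of any clique must share a bag in every tree decomposition; so some bag has ≥ 4 vertices and tw(G) ≥ 3. Therefore the treewidth is 3.

3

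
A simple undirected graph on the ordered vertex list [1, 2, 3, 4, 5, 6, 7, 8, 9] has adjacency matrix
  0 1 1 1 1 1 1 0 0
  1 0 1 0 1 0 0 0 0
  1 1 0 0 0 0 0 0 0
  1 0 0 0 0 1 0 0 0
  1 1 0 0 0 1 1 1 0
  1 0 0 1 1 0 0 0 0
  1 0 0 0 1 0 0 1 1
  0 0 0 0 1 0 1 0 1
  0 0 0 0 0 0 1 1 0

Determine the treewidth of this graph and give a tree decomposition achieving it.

Treewidth 2.
Bags: B1 = {5, 7, 8}  B2 = {1, 5, 7}  B3 = {1, 5, 6}  B4 = {7, 8, 9}  B5 = {1, 4, 6}  B6 = {1, 2, 5}  B7 = {1, 2, 3}
Tree: B1–B2, B2–B3, B1–B4, B3–B5, B2–B6, B6–B7

Every bag has size at most 3, so the width is 3 − 1 = 2 and tw(G) ≤ 2. On the other hand G contains the 3-clique {7, 8, 9}. A clique must lie in a single bag of any decomposition, so no decomposition can have width below 2. Therefore the treewidth is 2.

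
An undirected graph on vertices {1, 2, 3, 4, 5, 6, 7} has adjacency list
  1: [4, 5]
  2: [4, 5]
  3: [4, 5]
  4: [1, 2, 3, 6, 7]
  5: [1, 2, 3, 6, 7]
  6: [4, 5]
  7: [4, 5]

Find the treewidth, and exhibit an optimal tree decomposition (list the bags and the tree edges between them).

Treewidth 2.
One such decomposition:
Bags: B1 = {4, 5, 6}  B2 = {4, 5, 7}  B3 = {3, 4, 5}  B4 = {2, 4, 5}  B5 = {1, 4, 5}
Tree: B1–B2, B2–B3, B3–B4, B4–B5

Each bag holds 3 vertices, so the decomposition has width 2, which upper-bounds the treewidth. Since 4–6–5–7–4 is a cycle in G, G is not acyclic. Forests are exactly the graphs of treewidth ≤ 1, so tw(G) ≥ 2. Therefore the treewidth is 2.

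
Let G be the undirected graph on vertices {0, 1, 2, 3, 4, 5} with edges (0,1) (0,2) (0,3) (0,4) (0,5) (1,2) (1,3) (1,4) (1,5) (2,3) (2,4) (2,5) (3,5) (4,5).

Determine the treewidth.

4

A width-4 tree decomposition is:
Bags: B1 = {0, 1, 2, 4, 5}  B2 = {0, 1, 2, 3, 5}
Tree: B1–B2
Every bag has size at most 5, so the width is 5 − 1 = 4 and tw(G) ≤ 4. On the other hand G contains the 5-clique {0, 1, 2, 3, 5}. A clique must lie in a single bag of any decomposition, so no decomposition can have width below 4. Combining the bounds, tw(G) = 4.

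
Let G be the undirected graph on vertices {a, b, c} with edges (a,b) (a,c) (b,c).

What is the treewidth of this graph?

A width-2 tree decomposition is:
Bags: B1 = {a, b, c}
Tree: (single bag)
A single bag containing all 3 vertices is trivially a valid decomposition of width 2. Conversely, {a, b, c} is a clique of size 3, and the vertices of any clique must share a bag in every tree decomposition; so some bag has ≥ 3 vertices and tw(G) ≥ 2. Therefore the treewidth is 2.

2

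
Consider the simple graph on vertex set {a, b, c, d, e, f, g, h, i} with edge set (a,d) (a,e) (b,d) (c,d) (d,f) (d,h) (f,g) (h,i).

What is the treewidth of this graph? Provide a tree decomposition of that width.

Treewidth 1.
One optimal decomposition is:
Bags: B1 = {d, f}  B2 = {f, g}  B3 = {b, d}  B4 = {c, d}  B5 = {a, d}  B6 = {d, h}  B7 = {a, e}  B8 = {h, i}
Tree: B1–B2, B1–B3, B1–B4, B3–B5, B3–B6, B5–B7, B6–B8

Every bag has size at most 2, so the width is 2 − 1 = 1 and tw(G) ≤ 1. Since G has at least one edge (e.g. f–d), it is not an edgeless graph, so tw(G) ≥ 1. Therefore the treewidth is 1.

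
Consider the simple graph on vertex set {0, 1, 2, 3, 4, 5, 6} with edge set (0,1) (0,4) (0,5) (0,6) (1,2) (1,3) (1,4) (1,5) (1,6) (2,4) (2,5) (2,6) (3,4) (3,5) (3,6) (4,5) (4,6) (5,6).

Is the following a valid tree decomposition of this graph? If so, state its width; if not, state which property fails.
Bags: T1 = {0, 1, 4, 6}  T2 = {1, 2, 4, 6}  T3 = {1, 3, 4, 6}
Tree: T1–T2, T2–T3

No — vertex 5 appears in no bag.

A tree decomposition must satisfy three properties: every vertex lies in some bag; for every edge, both endpoints lie together in some bag; and for every vertex, the bags containing it form a connected subtree. Here vertex 5 appears in no bag, so the decomposition is invalid.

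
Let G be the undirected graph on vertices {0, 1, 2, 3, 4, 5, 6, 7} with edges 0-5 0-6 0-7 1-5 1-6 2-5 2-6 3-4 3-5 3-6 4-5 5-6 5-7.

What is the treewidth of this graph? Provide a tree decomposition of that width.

Treewidth 2.
One optimal decomposition is:
Bags: B1 = {0, 5, 6}  B2 = {0, 5, 7}  B3 = {3, 5, 6}  B4 = {1, 5, 6}  B5 = {2, 5, 6}  B6 = {3, 4, 5}
Tree: B1–B2, B1–B3, B1–B4, B3–B5, B3–B6

The largest bag has 3 vertices, giving width 2; this decomposition certifies tw(G) ≤ 2. Conversely, {3, 4, 5} is a clique of size 3, and the vertices of any clique must share a bag in every tree decomposition; so some bag has ≥ 3 vertices and tw(G) ≥ 2. Therefore the treewidth is 2.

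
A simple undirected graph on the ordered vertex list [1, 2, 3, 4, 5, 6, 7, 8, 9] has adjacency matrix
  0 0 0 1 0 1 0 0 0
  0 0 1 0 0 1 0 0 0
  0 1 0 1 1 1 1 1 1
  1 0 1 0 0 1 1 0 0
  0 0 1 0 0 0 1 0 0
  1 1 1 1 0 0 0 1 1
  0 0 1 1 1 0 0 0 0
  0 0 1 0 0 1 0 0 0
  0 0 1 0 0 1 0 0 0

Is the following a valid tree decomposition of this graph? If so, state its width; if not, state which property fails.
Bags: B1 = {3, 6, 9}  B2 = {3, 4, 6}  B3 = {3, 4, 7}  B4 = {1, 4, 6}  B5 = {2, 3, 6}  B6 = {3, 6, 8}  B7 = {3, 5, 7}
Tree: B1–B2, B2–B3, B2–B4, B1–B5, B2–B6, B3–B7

Checking the three conditions: (i) the bags cover all of {1, 2, 3, 4, 5, 6, 7, 8, 9}; (ii) for each edge, some bag contains both endpoints; (iii) the bags containing any fixed vertex form a subtree. All hold, so the decomposition is valid with width 3 − 1 = 2.

Yes; width 2.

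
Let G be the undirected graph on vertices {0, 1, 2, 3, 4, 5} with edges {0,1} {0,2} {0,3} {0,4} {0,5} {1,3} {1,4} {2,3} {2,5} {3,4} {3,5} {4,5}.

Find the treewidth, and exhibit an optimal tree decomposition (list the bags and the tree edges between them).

Every bag has size at most 4, so the width is 4 − 1 = 3 and tw(G) ≤ 3. Conversely, {0, 2, 3, 5} is a clique of size 4, and the vertices of any clique must share a bag in every tree decomposition; so some bag has ≥ 4 vertices and tw(G) ≥ 3. The upper and lower bounds meet at 3, so that is the treewidth.

Treewidth 3.
One such decomposition:
Bags: B1 = {0, 3, 4, 5}  B2 = {0, 1, 3, 4}  B3 = {0, 2, 3, 5}
Tree: B1–B2, B1–B3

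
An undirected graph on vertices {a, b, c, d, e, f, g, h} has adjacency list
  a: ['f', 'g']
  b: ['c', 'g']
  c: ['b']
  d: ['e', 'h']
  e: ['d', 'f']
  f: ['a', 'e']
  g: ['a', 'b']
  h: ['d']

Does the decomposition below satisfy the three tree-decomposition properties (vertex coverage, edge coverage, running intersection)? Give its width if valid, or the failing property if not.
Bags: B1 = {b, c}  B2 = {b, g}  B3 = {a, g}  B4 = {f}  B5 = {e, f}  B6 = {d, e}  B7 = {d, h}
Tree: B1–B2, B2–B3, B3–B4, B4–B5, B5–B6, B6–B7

No — edge (a,f) lies in no bag.

A tree decomposition must satisfy three properties: every vertex lies in some bag; for every edge, both endpoints lie together in some bag; and for every vertex, the bags containing it form a connected subtree. Here edge (a,f) lies in no bag, so the decomposition is invalid.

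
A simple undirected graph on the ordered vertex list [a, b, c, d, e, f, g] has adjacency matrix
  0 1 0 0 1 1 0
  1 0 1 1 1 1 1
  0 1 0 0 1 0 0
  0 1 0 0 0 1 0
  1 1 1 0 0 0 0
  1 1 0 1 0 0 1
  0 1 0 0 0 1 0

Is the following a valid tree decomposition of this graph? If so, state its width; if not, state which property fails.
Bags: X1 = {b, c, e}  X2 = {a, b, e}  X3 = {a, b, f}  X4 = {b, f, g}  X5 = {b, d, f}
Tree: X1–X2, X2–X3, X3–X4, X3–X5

Vertex coverage: the bags together contain {a, b, c, d, e, f, g}, the full vertex set. Edge coverage: each edge of G has both endpoints in at least one bag. Running intersection: for every vertex, the bags containing it form a connected subtree. All three properties hold, so this is a valid tree decomposition of width max|bag| − 1 = 2, and hence tw(G) ≤ 2.

Yes; width 2.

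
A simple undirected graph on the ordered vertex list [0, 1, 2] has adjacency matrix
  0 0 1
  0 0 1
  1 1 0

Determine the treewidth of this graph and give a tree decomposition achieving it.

The largest bag has 2 vertices, giving width 1; this decomposition certifies tw(G) ≤ 1. Since G has at least one edge (e.g. 1–2), it is not an edgeless graph, so tw(G) ≥ 1. Hence tw(G) = 1 exactly.

Treewidth 1.
Bags: B1 = {1, 2}  B2 = {0, 2}
Tree: B1–B2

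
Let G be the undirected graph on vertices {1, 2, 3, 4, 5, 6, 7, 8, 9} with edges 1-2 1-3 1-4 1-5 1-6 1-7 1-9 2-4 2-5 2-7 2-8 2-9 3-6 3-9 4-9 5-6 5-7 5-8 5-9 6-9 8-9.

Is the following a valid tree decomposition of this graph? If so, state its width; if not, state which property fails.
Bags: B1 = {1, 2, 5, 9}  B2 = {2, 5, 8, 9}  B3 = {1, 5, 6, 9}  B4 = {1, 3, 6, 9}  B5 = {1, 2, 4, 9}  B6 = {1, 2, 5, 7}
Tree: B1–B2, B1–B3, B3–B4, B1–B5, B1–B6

Yes; width 3.

Vertex coverage: the bags together contain {1, 2, 3, 4, 5, 6, 7, 8, 9}, the full vertex set. Edge coverage: each edge of G has both endpoints in at least one bag. Running intersection: for every vertex, the bags containing it form a connected subtree. All three properties hold, so this is a valid tree decomposition of width max|bag| − 1 = 3, and hence tw(G) ≤ 3.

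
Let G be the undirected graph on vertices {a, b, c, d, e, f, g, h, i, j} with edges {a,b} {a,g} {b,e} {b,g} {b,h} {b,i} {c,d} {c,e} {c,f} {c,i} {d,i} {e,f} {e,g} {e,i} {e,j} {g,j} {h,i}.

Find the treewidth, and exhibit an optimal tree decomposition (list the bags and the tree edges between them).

The largest bag has 3 vertices, giving width 2; this decomposition certifies tw(G) ≤ 2. Conversely, {c, d, i} is a clique of size 3, and the vertices of any clique must share a bag in every tree decomposition; so some bag has ≥ 3 vertices and tw(G) ≥ 2. Therefore the treewidth is 2.

Treewidth 2.
One optimal decomposition is:
Bags: B1 = {b, e, g}  B2 = {b, e, i}  B3 = {c, e, i}  B4 = {a, b, g}  B5 = {b, h, i}  B6 = {e, g, j}  B7 = {c, d, i}  B8 = {c, e, f}
Tree: B1–B2, B2–B3, B1–B4, B2–B5, B1–B6, B3–B7, B3–B8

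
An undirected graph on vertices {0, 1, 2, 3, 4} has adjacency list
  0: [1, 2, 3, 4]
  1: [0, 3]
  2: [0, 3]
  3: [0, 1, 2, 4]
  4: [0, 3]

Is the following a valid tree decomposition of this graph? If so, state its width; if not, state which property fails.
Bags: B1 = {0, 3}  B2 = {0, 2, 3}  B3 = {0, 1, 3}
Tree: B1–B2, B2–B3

A tree decomposition must satisfy three properties: every vertex lies in some bag; for every edge, both endpoints lie together in some bag; and for every vertex, the bags containing it form a connected subtree. Here vertex 4 appears in no bag, so the decomposition is invalid.

No — vertex 4 appears in no bag.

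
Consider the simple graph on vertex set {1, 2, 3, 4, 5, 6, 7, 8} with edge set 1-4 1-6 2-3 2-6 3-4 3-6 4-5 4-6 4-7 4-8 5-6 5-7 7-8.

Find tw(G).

A width-2 tree decomposition is:
Bags: B1 = {4, 5, 6}  B2 = {4, 5, 7}  B3 = {4, 7, 8}  B4 = {3, 4, 6}  B5 = {1, 4, 6}  B6 = {2, 3, 6}
Tree: B1–B2, B2–B3, B1–B4, B1–B5, B4–B6
Each bag holds 3 vertices, so the decomposition has width 2, which upper-bounds the treewidth. On the other hand G contains the 3-clique {2, 3, 6}. A clique must lie in a single bag of any decomposition, so no decomposition can have width below 2. Therefore the treewidth is 2.

2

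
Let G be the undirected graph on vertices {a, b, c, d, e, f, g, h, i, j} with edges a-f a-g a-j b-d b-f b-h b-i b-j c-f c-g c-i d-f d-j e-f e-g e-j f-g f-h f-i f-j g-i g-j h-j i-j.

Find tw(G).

3

A width-3 tree decomposition is:
Bags: B1 = {e, f, g, j}  B2 = {f, g, i, j}  B3 = {a, f, g, j}  B4 = {b, f, i, j}  B5 = {c, f, g, i}  B6 = {b, f, h, j}  B7 = {b, d, f, j}
Tree: B1–B2, B1–B3, B2–B4, B2–B5, B4–B6, B4–B7
The largest bag has 4 vertices, giving width 3; this decomposition certifies tw(G) ≤ 3. For the lower bound, the 4 vertices {b, d, f, j} are pairwise adjacent, and any tree decomposition puts a clique entirely inside one bag — forcing width ≥ 3. Therefore the treewidth is 3.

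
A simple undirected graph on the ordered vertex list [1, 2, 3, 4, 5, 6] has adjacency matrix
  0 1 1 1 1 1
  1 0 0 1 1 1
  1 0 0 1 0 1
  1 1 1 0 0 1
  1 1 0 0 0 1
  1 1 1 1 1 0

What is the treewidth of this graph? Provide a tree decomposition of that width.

The largest bag has 4 vertices, giving width 3; this decomposition certifies tw(G) ≤ 3. On the other hand G contains the 4-clique {1, 2, 4, 6}. A clique must lie in a single bag of any decomposition, so no decomposition can have width below 3. Therefore the treewidth is 3.

Treewidth 3.
One optimal decomposition is:
Bags: B1 = {1, 2, 4, 6}  B2 = {1, 2, 5, 6}  B3 = {1, 3, 4, 6}
Tree: B1–B2, B1–B3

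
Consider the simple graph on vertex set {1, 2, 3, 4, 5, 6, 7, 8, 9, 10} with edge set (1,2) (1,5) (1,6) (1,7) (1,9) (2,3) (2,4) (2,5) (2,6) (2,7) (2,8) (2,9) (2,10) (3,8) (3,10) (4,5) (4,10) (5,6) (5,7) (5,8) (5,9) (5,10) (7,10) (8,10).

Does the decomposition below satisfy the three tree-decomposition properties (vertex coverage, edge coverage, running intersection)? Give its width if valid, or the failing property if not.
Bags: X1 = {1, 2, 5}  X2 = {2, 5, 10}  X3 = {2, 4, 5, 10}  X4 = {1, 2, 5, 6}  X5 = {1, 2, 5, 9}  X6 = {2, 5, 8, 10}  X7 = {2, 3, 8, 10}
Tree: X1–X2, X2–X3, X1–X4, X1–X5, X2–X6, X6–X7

No — vertex 7 appears in no bag.

A tree decomposition must satisfy three properties: every vertex lies in some bag; for every edge, both endpoints lie together in some bag; and for every vertex, the bags containing it form a connected subtree. Here vertex 7 appears in no bag, so the decomposition is invalid.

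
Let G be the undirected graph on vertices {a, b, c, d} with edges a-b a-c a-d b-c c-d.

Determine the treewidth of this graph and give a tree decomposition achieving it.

Treewidth 2.
Bags: B1 = {a, b, c}  B2 = {a, c, d}
Tree: B1–B2

Every bag has size at most 3, so the width is 3 − 1 = 2 and tw(G) ≤ 2. On the other hand G contains the 3-clique {a, c, d}. A clique must lie in a single bag of any decomposition, so no decomposition can have width below 2. Combining the bounds, tw(G) = 2.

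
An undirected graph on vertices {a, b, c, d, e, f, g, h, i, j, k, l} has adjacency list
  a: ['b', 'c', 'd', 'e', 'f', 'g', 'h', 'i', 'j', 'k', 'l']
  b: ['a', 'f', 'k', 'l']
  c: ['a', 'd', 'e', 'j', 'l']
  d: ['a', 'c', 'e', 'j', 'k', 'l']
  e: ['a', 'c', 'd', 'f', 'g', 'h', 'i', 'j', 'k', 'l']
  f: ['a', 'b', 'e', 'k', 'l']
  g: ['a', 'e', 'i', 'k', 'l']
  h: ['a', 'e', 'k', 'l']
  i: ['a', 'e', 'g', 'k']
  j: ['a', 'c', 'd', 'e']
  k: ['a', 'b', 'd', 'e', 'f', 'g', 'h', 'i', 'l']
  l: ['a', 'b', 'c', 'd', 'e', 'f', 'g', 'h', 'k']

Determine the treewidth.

4

A width-4 tree decomposition is:
Bags: B1 = {a, d, e, k, l}  B2 = {a, c, d, e, l}  B3 = {a, e, f, k, l}  B4 = {a, e, g, k, l}  B5 = {a, c, d, e, j}  B6 = {a, e, g, i, k}  B7 = {a, e, h, k, l}  B8 = {a, b, f, k, l}
Tree: B1–B2, B1–B3, B3–B4, B2–B5, B4–B6, B4–B7, B3–B8
The largest bag has 5 vertices, giving width 4; this decomposition certifies tw(G) ≤ 4. Conversely, {a, c, d, e, j} is a clique of size 5, and the vertices of any clique must share a bag in every tree decomposition; so some bag has ≥ 5 vertices and tw(G) ≥ 4. Hence tw(G) = 4 exactly.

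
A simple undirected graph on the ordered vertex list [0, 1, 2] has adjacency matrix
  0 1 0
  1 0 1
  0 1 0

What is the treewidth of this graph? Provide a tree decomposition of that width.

Treewidth 1.
One such decomposition:
Bags: B1 = {1, 2}  B2 = {0, 1}
Tree: B1–B2

Every bag has size at most 2, so the width is 2 − 1 = 1 and tw(G) ≤ 1. Since G has at least one edge (e.g. 1–2), it is not an edgeless graph, so tw(G) ≥ 1. Combining the bounds, tw(G) = 1.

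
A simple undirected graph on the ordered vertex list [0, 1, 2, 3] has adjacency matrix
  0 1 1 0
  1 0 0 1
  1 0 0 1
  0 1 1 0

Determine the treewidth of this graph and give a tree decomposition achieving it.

Treewidth 2.
One such decomposition:
Bags: B1 = {0, 1, 2}  B2 = {1, 2, 3}
Tree: B1–B2

Every bag has size at most 3, so the width is 3 − 1 = 2 and tw(G) ≤ 2. For the lower bound, G contains the cycle 2–0–1–3–2, so G is not a forest; only forests have treewidth ≤ 1, hence tw(G) ≥ 2. Hence tw(G) = 2 exactly.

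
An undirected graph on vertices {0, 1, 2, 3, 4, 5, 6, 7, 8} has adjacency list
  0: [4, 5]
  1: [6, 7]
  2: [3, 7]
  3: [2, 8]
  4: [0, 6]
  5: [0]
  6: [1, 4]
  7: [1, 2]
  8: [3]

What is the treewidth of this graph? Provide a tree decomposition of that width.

Treewidth 1.
One such decomposition:
Bags: B1 = {0, 5}  B2 = {0, 4}  B3 = {4, 6}  B4 = {1, 6}  B5 = {1, 7}  B6 = {2, 7}  B7 = {2, 3}  B8 = {3, 8}
Tree: B1–B2, B2–B3, B3–B4, B4–B5, B5–B6, B6–B7, B7–B8

Each bag holds 2 vertices, so the decomposition has width 1, which upper-bounds the treewidth. Any graph with an edge has treewidth ≥ 1, and G has the edge 5–0. Hence tw(G) = 1 exactly.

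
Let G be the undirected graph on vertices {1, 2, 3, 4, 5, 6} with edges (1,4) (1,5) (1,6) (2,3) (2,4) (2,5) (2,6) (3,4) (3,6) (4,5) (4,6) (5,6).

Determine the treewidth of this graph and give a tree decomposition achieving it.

Treewidth 3.
One optimal decomposition is:
Bags: B1 = {2, 4, 5, 6}  B2 = {1, 4, 5, 6}  B3 = {2, 3, 4, 6}
Tree: B1–B2, B1–B3

The largest bag has 4 vertices, giving width 3; this decomposition certifies tw(G) ≤ 3. Conversely, {1, 4, 5, 6} is a clique of size 4, and the vertices of any clique must share a bag in every tree decomposition; so some bag has ≥ 4 vertices and tw(G) ≥ 3. Hence tw(G) = 3 exactly.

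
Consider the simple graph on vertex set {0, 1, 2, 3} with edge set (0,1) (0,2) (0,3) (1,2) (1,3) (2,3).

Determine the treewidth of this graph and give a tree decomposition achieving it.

Treewidth 3.
Bags: B1 = {0, 1, 2, 3}
Tree: (single bag)

A single bag containing all 4 vertices is trivially a valid decomposition of width 3. On the other hand G contains the 4-clique {0, 1, 2, 3}. A clique must lie in a single bag of any decomposition, so no decomposition can have width below 3. The upper and lower bounds meet at 3, so that is the treewidth.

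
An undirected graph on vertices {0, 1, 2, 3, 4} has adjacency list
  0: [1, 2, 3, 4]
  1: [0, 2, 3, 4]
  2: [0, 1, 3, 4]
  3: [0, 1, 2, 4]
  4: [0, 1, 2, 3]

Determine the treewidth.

4

A width-4 tree decomposition is:
Bags: B1 = {0, 1, 2, 3, 4}
Tree: (single bag)
With just one bag of size 5, the width is 5 − 1 = 4, so tw(G) ≤ 4. For the lower bound, the 5 vertices {0, 1, 2, 3, 4} are pairwise adjacent, and any tree decomposition puts a clique entirely inside one bag — forcing width ≥ 4. Combining the bounds, tw(G) = 4.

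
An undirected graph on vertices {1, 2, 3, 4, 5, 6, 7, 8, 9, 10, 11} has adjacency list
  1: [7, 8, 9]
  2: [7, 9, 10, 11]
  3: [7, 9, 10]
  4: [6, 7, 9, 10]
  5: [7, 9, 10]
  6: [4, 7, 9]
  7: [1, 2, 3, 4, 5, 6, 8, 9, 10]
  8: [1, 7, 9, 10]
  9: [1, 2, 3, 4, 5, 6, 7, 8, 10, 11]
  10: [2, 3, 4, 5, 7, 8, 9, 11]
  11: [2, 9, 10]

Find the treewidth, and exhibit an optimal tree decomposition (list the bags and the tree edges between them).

The largest bag has 4 vertices, giving width 3; this decomposition certifies tw(G) ≤ 3. On the other hand G contains the 4-clique {2, 9, 10, 11}. A clique must lie in a single bag of any decomposition, so no decomposition can have width below 3. The upper and lower bounds meet at 3, so that is the treewidth.

Treewidth 3.
One optimal decomposition is:
Bags: B1 = {4, 7, 9, 10}  B2 = {3, 7, 9, 10}  B3 = {4, 6, 7, 9}  B4 = {2, 7, 9, 10}  B5 = {7, 8, 9, 10}  B6 = {2, 9, 10, 11}  B7 = {1, 7, 8, 9}  B8 = {5, 7, 9, 10}
Tree: B1–B2, B1–B3, B2–B4, B2–B5, B4–B6, B5–B7, B4–B8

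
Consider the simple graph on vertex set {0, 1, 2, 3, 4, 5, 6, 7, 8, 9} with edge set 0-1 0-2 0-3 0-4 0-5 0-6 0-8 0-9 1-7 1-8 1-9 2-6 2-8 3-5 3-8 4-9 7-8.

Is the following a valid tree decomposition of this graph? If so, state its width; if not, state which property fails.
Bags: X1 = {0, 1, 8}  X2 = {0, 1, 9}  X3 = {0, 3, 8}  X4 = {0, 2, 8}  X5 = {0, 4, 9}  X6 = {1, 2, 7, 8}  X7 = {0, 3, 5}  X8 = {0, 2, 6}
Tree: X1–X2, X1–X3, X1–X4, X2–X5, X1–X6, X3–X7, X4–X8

A tree decomposition must satisfy three properties: every vertex lies in some bag; for every edge, both endpoints lie together in some bag; and for every vertex, the bags containing it form a connected subtree. Here bags containing vertex 2 are not connected in the tree, so the decomposition is invalid.

No — bags containing vertex 2 are not connected in the tree.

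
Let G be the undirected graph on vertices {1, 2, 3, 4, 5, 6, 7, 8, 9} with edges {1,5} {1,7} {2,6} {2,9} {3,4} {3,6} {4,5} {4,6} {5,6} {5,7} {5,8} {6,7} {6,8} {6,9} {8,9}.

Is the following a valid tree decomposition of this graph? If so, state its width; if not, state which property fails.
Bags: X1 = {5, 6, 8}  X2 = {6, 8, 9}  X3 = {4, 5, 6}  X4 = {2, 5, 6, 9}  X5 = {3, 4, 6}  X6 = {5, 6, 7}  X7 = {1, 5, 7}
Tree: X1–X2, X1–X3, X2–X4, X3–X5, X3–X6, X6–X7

No — bags containing vertex 5 are not connected in the tree.

A tree decomposition must satisfy three properties: every vertex lies in some bag; for every edge, both endpoints lie together in some bag; and for every vertex, the bags containing it form a connected subtree. Here bags containing vertex 5 are not connected in the tree, so the decomposition is invalid.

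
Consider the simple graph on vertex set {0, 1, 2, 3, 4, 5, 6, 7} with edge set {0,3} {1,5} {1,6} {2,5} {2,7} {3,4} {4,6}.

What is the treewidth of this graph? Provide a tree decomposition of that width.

Treewidth 1.
Bags: B1 = {0, 3}  B2 = {3, 4}  B3 = {4, 6}  B4 = {1, 6}  B5 = {1, 5}  B6 = {2, 5}  B7 = {2, 7}
Tree: B1–B2, B2–B3, B3–B4, B4–B5, B5–B6, B6–B7

Every bag has size at most 2, so the width is 2 − 1 = 1 and tw(G) ≤ 1. Since G has at least one edge (e.g. 0–3), it is not an edgeless graph, so tw(G) ≥ 1. Therefore the treewidth is 1.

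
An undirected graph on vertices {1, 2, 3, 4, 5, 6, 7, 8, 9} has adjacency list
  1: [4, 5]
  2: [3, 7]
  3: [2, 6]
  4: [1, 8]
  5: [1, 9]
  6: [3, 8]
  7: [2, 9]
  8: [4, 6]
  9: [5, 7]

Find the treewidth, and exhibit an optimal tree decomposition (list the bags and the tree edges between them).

Each bag holds 3 vertices, so the decomposition has width 2, which upper-bounds the treewidth. Since 7–9–5–1–4–8–6–3–2–7 is a cycle in G, G is not acyclic. Forests are exactly the graphs of treewidth ≤ 1, so tw(G) ≥ 2. Combining the bounds, tw(G) = 2.

Treewidth 2.
Bags: B1 = {5, 7, 9}  B2 = {1, 5, 7}  B3 = {1, 4, 7}  B4 = {4, 7, 8}  B5 = {6, 7, 8}  B6 = {3, 6, 7}  B7 = {2, 3, 7}
Tree: B1–B2, B2–B3, B3–B4, B4–B5, B5–B6, B6–B7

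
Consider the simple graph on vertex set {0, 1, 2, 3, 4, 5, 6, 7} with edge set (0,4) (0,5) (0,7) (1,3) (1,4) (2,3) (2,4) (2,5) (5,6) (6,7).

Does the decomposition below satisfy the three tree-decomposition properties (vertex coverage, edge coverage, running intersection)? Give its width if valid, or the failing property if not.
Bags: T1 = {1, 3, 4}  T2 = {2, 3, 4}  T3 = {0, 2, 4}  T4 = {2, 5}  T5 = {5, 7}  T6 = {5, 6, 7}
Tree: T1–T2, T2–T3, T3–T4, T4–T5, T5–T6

No — edge (0,5) lies in no bag.

A tree decomposition must satisfy three properties: every vertex lies in some bag; for every edge, both endpoints lie together in some bag; and for every vertex, the bags containing it form a connected subtree. Here edge (0,5) lies in no bag, so the decomposition is invalid.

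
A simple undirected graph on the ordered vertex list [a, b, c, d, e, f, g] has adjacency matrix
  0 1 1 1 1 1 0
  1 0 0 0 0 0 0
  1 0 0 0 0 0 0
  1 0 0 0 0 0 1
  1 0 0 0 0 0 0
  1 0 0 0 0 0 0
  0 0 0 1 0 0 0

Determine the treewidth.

1

A width-1 tree decomposition is:
Bags: B1 = {a, e}  B2 = {a, b}  B3 = {a, d}  B4 = {d, g}  B5 = {a, f}  B6 = {a, c}
Tree: B1–B2, B1–B3, B3–B4, B1–B5, B3–B6
Every bag has size at most 2, so the width is 2 − 1 = 1 and tw(G) ≤ 1. Since G has at least one edge (e.g. e–a), it is not an edgeless graph, so tw(G) ≥ 1. Combining the bounds, tw(G) = 1.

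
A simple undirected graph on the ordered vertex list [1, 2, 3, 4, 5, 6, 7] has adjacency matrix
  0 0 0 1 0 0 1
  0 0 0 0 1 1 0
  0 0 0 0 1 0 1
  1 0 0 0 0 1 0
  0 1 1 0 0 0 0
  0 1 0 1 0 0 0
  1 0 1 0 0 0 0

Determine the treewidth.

A width-2 tree decomposition is:
Bags: B1 = {1, 4, 6}  B2 = {1, 2, 6}  B3 = {1, 2, 5}  B4 = {1, 3, 5}  B5 = {1, 3, 7}
Tree: B1–B2, B2–B3, B3–B4, B4–B5
The largest bag has 3 vertices, giving width 2; this decomposition certifies tw(G) ≤ 2. For the lower bound, G contains the cycle 1–4–6–2–5–3–7–1, so G is not a forest; only forests have treewidth ≤ 1, hence tw(G) ≥ 2. Hence tw(G) = 2 exactly.

2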